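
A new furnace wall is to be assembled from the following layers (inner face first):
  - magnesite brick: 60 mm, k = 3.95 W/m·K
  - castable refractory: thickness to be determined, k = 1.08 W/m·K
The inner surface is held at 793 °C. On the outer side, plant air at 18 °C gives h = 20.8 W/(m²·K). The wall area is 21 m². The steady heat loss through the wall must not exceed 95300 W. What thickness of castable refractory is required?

Thermal resistances in series:
R_magnesite brick = L/(kA) = 0.06/(3.95×21) = 7.233×10^-4 K/W
R_outer film = 1/(h_o·A) = 1/(20.8×21) = 0.002289 K/W
Sum of the known resistances R_other = 0.003013 K/W
Required total resistance R_tot = ΔT/Q_allow = 775/95300 = 0.008132 K/W
R_castable refractory = R_tot − R_other = 0.00512 K/W
L = R·k·A = 0.00512×1.08×21

L ≈ 116 mm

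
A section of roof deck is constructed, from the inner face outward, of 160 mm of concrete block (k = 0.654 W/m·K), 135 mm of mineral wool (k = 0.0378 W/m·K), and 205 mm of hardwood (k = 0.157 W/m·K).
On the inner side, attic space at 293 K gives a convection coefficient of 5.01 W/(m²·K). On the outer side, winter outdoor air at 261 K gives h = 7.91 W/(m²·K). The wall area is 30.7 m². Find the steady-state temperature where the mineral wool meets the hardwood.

T ≈ 269 K

Using the resistance-network approach (series):
R_inner film = 1/(h_i·A) = 1/(5.01×30.7) = 0.006502 K/W
R_concrete block = L/(kA) = 0.16/(0.654×30.7) = 0.007969 K/W
R_mineral wool = L/(kA) = 0.135/(0.0378×30.7) = 0.1163 K/W
R_hardwood = L/(kA) = 0.205/(0.157×30.7) = 0.04253 K/W
R_outer film = 1/(h_o·A) = 1/(7.91×30.7) = 0.004118 K/W
R_total = 0.1775 K/W;  Q = ΔT/R_total = 32/0.1775 = 180.3 W
T_interface = T_inner − Q·ΣR(inner→interface) = 293 − 180×0.1308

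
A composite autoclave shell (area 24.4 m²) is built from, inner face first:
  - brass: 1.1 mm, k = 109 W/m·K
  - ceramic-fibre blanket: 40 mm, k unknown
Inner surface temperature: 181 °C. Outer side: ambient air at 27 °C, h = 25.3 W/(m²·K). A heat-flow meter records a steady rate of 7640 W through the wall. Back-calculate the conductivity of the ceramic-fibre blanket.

k ≈ 0.0884 W/(m·K)

Series thermal resistances:
R_brass = L/(kA) = 0.0011/(109×24.4) = 4.136×10^-7 K/W
R_outer film = 1/(h_o·A) = 1/(25.3×24.4) = 0.00162 K/W
Sum of known resistances R_other = 0.00162 K/W
Total R = ΔT/Q = 154/7640 = 0.02016 K/W
R_ceramic-fibre blanket = R_total − R_other = 0.01854 K/W
k = L/(R·A) = 0.04/(0.01854×24.4)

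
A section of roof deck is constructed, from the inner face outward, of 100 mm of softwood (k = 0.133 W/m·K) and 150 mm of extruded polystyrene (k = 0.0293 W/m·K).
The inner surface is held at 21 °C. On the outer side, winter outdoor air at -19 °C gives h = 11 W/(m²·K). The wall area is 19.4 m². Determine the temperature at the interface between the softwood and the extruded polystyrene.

T ≈ 16 °C

Treating each layer as a thermal resistance in series:
R_softwood = L/(kA) = 0.1/(0.133×19.4) = 0.03876 K/W
R_extruded polystyrene = L/(kA) = 0.15/(0.0293×19.4) = 0.2639 K/W
R_outer film = 1/(h_o·A) = 1/(11×19.4) = 0.004686 K/W
R_total = 0.3073 K/W;  Q = ΔT/R_total = 40/0.3073 = 130.2 W
T_interface = T_inner − Q·ΣR(inner→interface) = 21 − 130×0.03876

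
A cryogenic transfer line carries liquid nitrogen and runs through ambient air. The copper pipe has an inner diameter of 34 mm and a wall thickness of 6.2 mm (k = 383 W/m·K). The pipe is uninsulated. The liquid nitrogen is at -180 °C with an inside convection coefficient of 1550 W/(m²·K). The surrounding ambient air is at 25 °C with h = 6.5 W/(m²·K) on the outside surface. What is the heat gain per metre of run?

Treating each annulus and film as a series resistance:
R_inner film = 1/(h_i·2πr₁L) = 1/(1550×2π×0.017×1) = 0.00604 K/W
R_copper pipe wall = ln(23.2/17)/(2π×383×1) = 1.292×10^-4 K/W
R_outer film = 1/(h_o·2πr_oL) = 1/(6.5×2π×0.0232×1) = 1.055 K/W
R_total = 1.062 K/W
Q = ΔT/R_total = 205/1.062

q′ ≈ 193 W/m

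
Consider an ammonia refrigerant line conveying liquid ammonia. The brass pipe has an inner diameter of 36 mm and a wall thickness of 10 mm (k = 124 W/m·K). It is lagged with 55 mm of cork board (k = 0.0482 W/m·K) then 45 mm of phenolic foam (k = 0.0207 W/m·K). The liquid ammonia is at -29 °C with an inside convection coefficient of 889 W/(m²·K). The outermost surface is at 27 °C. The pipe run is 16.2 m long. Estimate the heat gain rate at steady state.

Treating each annulus and film as a series resistance:
R_inner film = 1/(h_i·2πr₁L) = 1/(889×2π×0.018×16.2) = 6.139×10^-4 K/W
R_brass pipe wall = ln(28/18)/(2π×124×16.2) = 3.501×10^-5 K/W
R_cork board = ln(83/28)/(2π×0.0482×16.2) = 0.2215 K/W
R_phenolic foam = ln(128/83)/(2π×0.0207×16.2) = 0.2056 K/W
R_total = 0.4277 K/W
Q = ΔT/R_total = 56/0.4277

Q ≈ 131 W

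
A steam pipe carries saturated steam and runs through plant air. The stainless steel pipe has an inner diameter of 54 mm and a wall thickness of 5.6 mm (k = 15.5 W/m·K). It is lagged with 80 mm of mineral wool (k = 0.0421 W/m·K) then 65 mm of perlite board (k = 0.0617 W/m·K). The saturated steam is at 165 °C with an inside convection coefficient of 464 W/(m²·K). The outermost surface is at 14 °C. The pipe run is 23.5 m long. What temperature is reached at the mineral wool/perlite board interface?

T ≈ 44.2 °C

Per-layer cylindrical resistances, series-summed:
R_inner film = 1/(h_i·2πr₁L) = 1/(464×2π×0.027×23.5) = 5.406×10^-4 K/W
R_stainless steel pipe wall = ln(32.6/27)/(2π×15.5×23.5) = 8.235×10^-5 K/W
R_mineral wool = ln(112.6/32.6)/(2π×0.0421×23.5) = 0.1994 K/W
R_perlite board = ln(177.6/112.6)/(2π×0.0617×23.5) = 0.05002 K/W
R_total = 0.25 K/W
Q = ΔT/R_total = 151/0.25
Q = 604 W
T_interface = T_inner − Q·ΣR(inner→interface) = 165 − 604×0.2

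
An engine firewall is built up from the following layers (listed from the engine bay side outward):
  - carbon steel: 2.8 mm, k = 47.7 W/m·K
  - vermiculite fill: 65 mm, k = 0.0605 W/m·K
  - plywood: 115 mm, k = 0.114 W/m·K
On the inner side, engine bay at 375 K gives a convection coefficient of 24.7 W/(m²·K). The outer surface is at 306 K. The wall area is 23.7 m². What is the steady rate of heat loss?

Model the wall as resistances in series:
R_inner film = 1/(h_i·A) = 1/(24.7×23.7) = 0.001708 K/W
R_carbon steel = L/(kA) = 0.0028/(47.7×23.7) = 2.477×10^-6 K/W
R_vermiculite fill = L/(kA) = 0.065/(0.0605×23.7) = 0.04533 K/W
R_plywood = L/(kA) = 0.115/(0.114×23.7) = 0.04256 K/W
R_total = 0.08961 K/W
Q = ΔT / R_total = 69 / 0.08961

Q ≈ 770 W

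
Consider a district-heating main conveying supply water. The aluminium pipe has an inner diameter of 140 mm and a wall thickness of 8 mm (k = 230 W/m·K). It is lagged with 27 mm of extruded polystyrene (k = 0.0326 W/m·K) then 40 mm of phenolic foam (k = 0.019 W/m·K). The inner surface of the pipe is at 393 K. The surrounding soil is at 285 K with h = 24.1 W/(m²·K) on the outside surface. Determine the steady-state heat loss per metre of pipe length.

q′ ≈ 25.7 W/m

Treating each annulus and film as a series resistance:
R_aluminium pipe wall = ln(78/70)/(2π×230×1) = 7.488×10^-5 K/W
R_extruded polystyrene = ln(105/78)/(2π×0.0326×1) = 1.451 K/W
R_phenolic foam = ln(145/105)/(2π×0.019×1) = 2.704 K/W
R_outer film = 1/(h_o·2πr_oL) = 1/(24.1×2π×0.145×1) = 0.04554 K/W
R_total = 4.201 K/W
Q = ΔT/R_total = 108/4.201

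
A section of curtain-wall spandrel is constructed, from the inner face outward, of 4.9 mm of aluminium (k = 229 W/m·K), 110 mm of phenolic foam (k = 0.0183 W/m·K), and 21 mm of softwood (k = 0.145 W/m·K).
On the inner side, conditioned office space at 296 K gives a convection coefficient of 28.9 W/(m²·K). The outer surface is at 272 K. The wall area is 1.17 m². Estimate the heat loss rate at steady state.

Q ≈ 4.54 W

Thermal resistances in series:
R_inner film = 1/(h_i·A) = 1/(28.9×1.17) = 0.02957 K/W
R_aluminium = L/(kA) = 0.0049/(229×1.17) = 1.829×10^-5 K/W
R_phenolic foam = L/(kA) = 0.11/(0.0183×1.17) = 5.138 K/W
R_softwood = L/(kA) = 0.021/(0.145×1.17) = 0.1238 K/W
R_total = 5.291 K/W
Q = ΔT / R_total = 24 / 5.291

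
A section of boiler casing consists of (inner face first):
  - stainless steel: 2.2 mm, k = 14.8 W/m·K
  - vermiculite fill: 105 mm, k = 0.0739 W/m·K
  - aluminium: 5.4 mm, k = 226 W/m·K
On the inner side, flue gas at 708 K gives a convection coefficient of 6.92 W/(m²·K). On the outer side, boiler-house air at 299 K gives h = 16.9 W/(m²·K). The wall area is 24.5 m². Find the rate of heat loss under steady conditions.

Thermal resistances in series:
R_inner film = 1/(h_i·A) = 1/(6.92×24.5) = 0.005898 K/W
R_stainless steel = L/(kA) = 0.0022/(14.8×24.5) = 6.067×10^-6 K/W
R_vermiculite fill = L/(kA) = 0.105/(0.0739×24.5) = 0.05799 K/W
R_aluminium = L/(kA) = 0.0054/(226×24.5) = 9.753×10^-7 K/W
R_outer film = 1/(h_o·A) = 1/(16.9×24.5) = 0.002415 K/W
R_total = 0.06631 K/W
Q = ΔT / R_total = 409 / 0.06631

Q ≈ 6170 W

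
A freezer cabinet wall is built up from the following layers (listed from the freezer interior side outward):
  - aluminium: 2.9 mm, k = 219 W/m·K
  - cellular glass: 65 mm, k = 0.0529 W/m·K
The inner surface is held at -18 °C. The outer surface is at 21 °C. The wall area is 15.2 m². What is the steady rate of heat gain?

Q ≈ 482 W

Series thermal resistances:
R_aluminium = L/(kA) = 0.0029/(219×15.2) = 8.712×10^-7 K/W
R_cellular glass = L/(kA) = 0.065/(0.0529×15.2) = 0.08084 K/W
R_total = 0.08084 K/W
Q = ΔT / R_total = 39 / 0.08084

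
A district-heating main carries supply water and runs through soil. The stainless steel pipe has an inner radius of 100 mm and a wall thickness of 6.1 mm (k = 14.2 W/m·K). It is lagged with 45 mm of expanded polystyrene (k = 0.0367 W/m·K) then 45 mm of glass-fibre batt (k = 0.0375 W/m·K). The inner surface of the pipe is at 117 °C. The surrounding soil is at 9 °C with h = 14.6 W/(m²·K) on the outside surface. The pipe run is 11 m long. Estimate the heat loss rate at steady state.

Cylindrical conduction, so R = ln(r₂/r₁)/(2πkL) per layer, in series:
R_stainless steel pipe wall = ln(106.1/100)/(2π×14.2×11) = 6.033×10^-5 K/W
R_expanded polystyrene = ln(151.1/106.1)/(2π×0.0367×11) = 0.1394 K/W
R_glass-fibre batt = ln(196.1/151.1)/(2π×0.0375×11) = 0.1006 K/W
R_outer film = 1/(h_o·2πr_oL) = 1/(14.6×2π×0.1961×11) = 0.005054 K/W
R_total = 0.2451 K/W
Q = ΔT/R_total = 108/0.2451

Q ≈ 441 W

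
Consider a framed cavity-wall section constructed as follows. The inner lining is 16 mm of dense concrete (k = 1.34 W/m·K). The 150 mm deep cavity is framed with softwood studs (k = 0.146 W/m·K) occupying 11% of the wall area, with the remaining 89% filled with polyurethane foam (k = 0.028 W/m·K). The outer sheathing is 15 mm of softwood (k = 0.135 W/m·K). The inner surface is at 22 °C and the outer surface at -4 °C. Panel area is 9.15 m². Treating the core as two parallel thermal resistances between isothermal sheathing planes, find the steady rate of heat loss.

Q ≈ 62.9 W

Sheathing layers in series; stud and cavity paths in parallel between them.
R_inner = 0.016/(1.34×9.15) = 0.001305 K/W
R_stud  = 0.15/(0.146×0.11×9.15) = 1.021 K/W
R_cav   = 0.15/(0.028×0.89×9.15) = 0.6578 K/W
1/R_core = 1/R_stud + 1/R_cav → R_core = 0.4 K/W
R_outer = 0.015/(0.135×9.15) = 0.01214 K/W
R_total = 0.4135 K/W
Q = ΔT/R_total = 26/0.4135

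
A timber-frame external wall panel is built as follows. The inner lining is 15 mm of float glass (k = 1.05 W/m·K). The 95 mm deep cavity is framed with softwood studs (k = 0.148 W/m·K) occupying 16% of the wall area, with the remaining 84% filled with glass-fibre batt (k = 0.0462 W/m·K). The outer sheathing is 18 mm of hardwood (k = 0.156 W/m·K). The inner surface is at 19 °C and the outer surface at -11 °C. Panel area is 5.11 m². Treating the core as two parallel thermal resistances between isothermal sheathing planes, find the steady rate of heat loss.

Sheathing layers in series; stud and cavity paths in parallel between them.
R_inner = 0.015/(1.05×5.11) = 0.002796 K/W
R_stud  = 0.095/(0.148×0.16×5.11) = 0.7851 K/W
R_cav   = 0.095/(0.0462×0.84×5.11) = 0.4791 K/W
1/R_core = 1/R_stud + 1/R_cav → R_core = 0.2975 K/W
R_outer = 0.018/(0.156×5.11) = 0.02258 K/W
R_total = 0.3229 K/W
Q = ΔT/R_total = 30/0.3229

Q ≈ 92.9 W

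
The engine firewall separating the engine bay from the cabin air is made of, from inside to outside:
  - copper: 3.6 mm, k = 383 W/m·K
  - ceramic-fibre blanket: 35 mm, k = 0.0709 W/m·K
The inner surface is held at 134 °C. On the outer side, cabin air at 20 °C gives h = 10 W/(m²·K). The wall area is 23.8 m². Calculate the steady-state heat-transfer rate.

Q ≈ 4570 W

Thermal resistances in series:
R_copper = L/(kA) = 0.0036/(383×23.8) = 3.949×10^-7 K/W
R_ceramic-fibre blanket = L/(kA) = 0.035/(0.0709×23.8) = 0.02074 K/W
R_outer film = 1/(h_o·A) = 1/(10×23.8) = 0.004202 K/W
R_total = 0.02494 K/W
Q = ΔT / R_total = 114 / 0.02494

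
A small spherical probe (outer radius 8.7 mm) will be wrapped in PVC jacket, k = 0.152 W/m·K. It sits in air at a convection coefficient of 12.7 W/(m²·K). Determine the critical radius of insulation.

For a sphere r_cr = 2k/h = 2×0.152/12.7
r_cr = 23.9 mm; since the bare radius (8.7 mm) is below r_cr, adding a thin layer of insulation will *increase* heat loss.

r_cr ≈ 23.9 mm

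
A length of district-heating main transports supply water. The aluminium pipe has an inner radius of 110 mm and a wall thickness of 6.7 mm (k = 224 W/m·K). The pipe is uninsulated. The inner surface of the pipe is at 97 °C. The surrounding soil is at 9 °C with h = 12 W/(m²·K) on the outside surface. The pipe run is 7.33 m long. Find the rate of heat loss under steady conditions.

Q ≈ 5670 W

Radial resistances (cylindrical: R_cond = ln(r_o/r_i)/(2πkL), R_conv = 1/(h·2πrL)):
R_aluminium pipe wall = ln(116.7/110)/(2π×224×7.33) = 5.731×10^-6 K/W
R_outer film = 1/(h_o·2πr_oL) = 1/(12×2π×0.1167×7.33) = 0.0155 K/W
R_total = 0.01551 K/W
Q = ΔT/R_total = 88/0.01551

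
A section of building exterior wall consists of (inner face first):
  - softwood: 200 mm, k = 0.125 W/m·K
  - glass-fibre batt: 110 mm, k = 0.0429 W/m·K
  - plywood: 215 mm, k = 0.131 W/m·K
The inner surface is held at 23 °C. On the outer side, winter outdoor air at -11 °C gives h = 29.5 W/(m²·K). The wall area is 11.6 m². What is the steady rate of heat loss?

Model the wall as resistances in series:
R_softwood = L/(kA) = 0.2/(0.125×11.6) = 0.1379 K/W
R_glass-fibre batt = L/(kA) = 0.11/(0.0429×11.6) = 0.221 K/W
R_plywood = L/(kA) = 0.215/(0.131×11.6) = 0.1415 K/W
R_outer film = 1/(h_o·A) = 1/(29.5×11.6) = 0.002922 K/W
R_total = 0.5034 K/W
Q = ΔT / R_total = 34 / 0.5034

Q ≈ 67.5 W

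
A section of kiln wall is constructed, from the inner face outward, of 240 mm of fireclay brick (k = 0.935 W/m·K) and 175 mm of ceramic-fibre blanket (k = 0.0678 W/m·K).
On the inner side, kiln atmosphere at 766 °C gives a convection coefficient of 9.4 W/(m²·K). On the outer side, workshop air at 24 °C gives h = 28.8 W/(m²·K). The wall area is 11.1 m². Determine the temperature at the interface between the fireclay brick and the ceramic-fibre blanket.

T ≈ 676 °C

Thermal resistances in series:
R_inner film = 1/(h_i·A) = 1/(9.4×11.1) = 0.009584 K/W
R_fireclay brick = L/(kA) = 0.24/(0.935×11.1) = 0.02312 K/W
R_ceramic-fibre blanket = L/(kA) = 0.175/(0.0678×11.1) = 0.2325 K/W
R_outer film = 1/(h_o·A) = 1/(28.8×11.1) = 0.003128 K/W
R_total = 0.2684 K/W;  Q = ΔT/R_total = 742/0.2684 = 2765 W
T_interface = T_inner − Q·ΣR(inner→interface) = 766 − 2760×0.03271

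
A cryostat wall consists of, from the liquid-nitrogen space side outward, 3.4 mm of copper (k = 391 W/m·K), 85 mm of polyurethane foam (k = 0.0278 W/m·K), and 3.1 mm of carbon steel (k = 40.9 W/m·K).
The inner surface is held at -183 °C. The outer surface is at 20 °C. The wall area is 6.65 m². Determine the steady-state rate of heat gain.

Q ≈ 442 W

Thermal resistances in series:
R_copper = L/(kA) = 0.0034/(391×6.65) = 1.308×10^-6 K/W
R_polyurethane foam = L/(kA) = 0.085/(0.0278×6.65) = 0.4598 K/W
R_carbon steel = L/(kA) = 0.0031/(40.9×6.65) = 1.14×10^-5 K/W
R_total = 0.4598 K/W
Q = ΔT / R_total = 203 / 0.4598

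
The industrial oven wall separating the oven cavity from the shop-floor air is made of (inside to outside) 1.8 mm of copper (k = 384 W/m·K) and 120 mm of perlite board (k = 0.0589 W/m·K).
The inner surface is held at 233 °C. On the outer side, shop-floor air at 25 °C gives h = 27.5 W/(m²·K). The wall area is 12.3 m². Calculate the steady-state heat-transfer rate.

Series thermal resistances:
R_copper = L/(kA) = 0.0018/(384×12.3) = 3.811×10^-7 K/W
R_perlite board = L/(kA) = 0.12/(0.0589×12.3) = 0.1656 K/W
R_outer film = 1/(h_o·A) = 1/(27.5×12.3) = 0.002956 K/W
R_total = 0.1686 K/W
Q = ΔT / R_total = 208 / 0.1686

Q ≈ 1230 W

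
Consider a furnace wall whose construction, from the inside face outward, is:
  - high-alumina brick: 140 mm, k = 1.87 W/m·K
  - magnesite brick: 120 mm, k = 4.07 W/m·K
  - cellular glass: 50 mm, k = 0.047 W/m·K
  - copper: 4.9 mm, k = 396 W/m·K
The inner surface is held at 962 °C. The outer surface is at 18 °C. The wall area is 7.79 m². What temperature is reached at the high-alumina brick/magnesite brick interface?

Using the resistance-network approach (series):
R_high-alumina brick = L/(kA) = 0.14/(1.87×7.79) = 0.009611 K/W
R_magnesite brick = L/(kA) = 0.12/(4.07×7.79) = 0.003785 K/W
R_cellular glass = L/(kA) = 0.05/(0.047×7.79) = 0.1366 K/W
R_copper = L/(kA) = 0.0049/(396×7.79) = 1.588×10^-6 K/W
R_total = 0.15 K/W;  Q = ΔT/R_total = 944/0.15 = 6295 W
T_interface = T_inner − Q·ΣR(inner→interface) = 962 − 6290×0.009611

T ≈ 902 °C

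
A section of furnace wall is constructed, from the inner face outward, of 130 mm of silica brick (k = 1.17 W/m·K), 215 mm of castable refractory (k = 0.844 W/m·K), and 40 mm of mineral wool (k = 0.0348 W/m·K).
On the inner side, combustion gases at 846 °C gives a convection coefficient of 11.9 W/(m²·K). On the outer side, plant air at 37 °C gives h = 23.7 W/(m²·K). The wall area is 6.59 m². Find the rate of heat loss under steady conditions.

Model the wall as resistances in series:
R_inner film = 1/(h_i·A) = 1/(11.9×6.59) = 0.01275 K/W
R_silica brick = L/(kA) = 0.13/(1.17×6.59) = 0.01686 K/W
R_castable refractory = L/(kA) = 0.215/(0.844×6.59) = 0.03866 K/W
R_mineral wool = L/(kA) = 0.04/(0.0348×6.59) = 0.1744 K/W
R_outer film = 1/(h_o·A) = 1/(23.7×6.59) = 0.006403 K/W
R_total = 0.2491 K/W
Q = ΔT / R_total = 809 / 0.2491

Q ≈ 3250 W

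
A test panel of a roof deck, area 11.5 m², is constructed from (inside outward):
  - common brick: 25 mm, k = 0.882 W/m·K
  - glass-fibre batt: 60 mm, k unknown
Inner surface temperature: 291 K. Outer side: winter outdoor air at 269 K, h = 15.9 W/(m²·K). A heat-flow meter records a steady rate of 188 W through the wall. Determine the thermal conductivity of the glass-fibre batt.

k ≈ 0.0478 W/(m·K)

Treating each layer as a thermal resistance in series:
R_common brick = L/(kA) = 0.025/(0.882×11.5) = 0.002465 K/W
R_outer film = 1/(h_o·A) = 1/(15.9×11.5) = 0.005469 K/W
Sum of known resistances R_other = 0.007934 K/W
Total R = ΔT/Q = 22/188 = 0.117 K/W
R_glass-fibre batt = R_total − R_other = 0.1091 K/W
k = L/(R·A) = 0.06/(0.1091×11.5)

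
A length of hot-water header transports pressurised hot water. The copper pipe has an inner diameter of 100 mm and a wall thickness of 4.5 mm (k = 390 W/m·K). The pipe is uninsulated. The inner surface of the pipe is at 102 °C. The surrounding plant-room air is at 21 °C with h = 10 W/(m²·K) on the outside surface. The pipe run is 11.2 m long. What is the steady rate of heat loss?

Q ≈ 3110 W

Per-layer cylindrical resistances, series-summed:
R_copper pipe wall = ln(54.5/50)/(2π×390×11.2) = 3.14×10^-6 K/W
R_outer film = 1/(h_o·2πr_oL) = 1/(10×2π×0.0545×11.2) = 0.02607 K/W
R_total = 0.02608 K/W
Q = ΔT/R_total = 81/0.02608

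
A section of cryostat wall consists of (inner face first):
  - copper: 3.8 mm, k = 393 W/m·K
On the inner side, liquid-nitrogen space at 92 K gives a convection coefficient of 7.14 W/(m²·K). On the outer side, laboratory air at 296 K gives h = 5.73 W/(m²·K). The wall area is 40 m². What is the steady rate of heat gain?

Using the resistance-network approach (series):
R_inner film = 1/(h_i·A) = 1/(7.14×40) = 0.003501 K/W
R_copper = L/(kA) = 0.0038/(393×40) = 2.417×10^-7 K/W
R_outer film = 1/(h_o·A) = 1/(5.73×40) = 0.004363 K/W
R_total = 0.007865 K/W
Q = ΔT / R_total = 204 / 0.007865

Q ≈ 25900 W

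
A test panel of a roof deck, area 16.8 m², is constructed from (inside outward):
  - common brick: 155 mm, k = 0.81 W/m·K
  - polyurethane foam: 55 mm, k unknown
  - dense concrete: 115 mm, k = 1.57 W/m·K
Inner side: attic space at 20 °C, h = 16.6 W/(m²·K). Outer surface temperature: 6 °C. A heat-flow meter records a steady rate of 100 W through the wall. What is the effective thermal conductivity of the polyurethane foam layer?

Series thermal resistances:
R_inner film = 1/(h_i·A) = 1/(16.6×16.8) = 0.003586 K/W
R_common brick = L/(kA) = 0.155/(0.81×16.8) = 0.01139 K/W
R_dense concrete = L/(kA) = 0.115/(1.57×16.8) = 0.00436 K/W
Sum of known resistances R_other = 0.01934 K/W
Total R = ΔT/Q = 14/100 = 0.14 K/W
R_polyurethane foam = R_total − R_other = 0.1207 K/W
k = L/(R·A) = 0.055/(0.1207×16.8)

k ≈ 0.0271 W/(m·K)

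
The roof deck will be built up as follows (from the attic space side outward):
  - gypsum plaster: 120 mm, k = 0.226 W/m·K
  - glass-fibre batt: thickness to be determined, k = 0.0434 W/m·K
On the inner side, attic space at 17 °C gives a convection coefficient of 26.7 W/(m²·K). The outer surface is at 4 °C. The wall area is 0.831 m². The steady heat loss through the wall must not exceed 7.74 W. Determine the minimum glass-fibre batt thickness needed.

L ≈ 35.9 mm

Series thermal resistances:
R_inner film = 1/(h_i·A) = 1/(26.7×0.831) = 0.04507 K/W
R_gypsum plaster = L/(kA) = 0.12/(0.226×0.831) = 0.639 K/W
Sum of the known resistances R_other = 0.684 K/W
Required total resistance R_tot = ΔT/Q_allow = 13/7.74 = 1.68 K/W
R_glass-fibre batt = R_tot − R_other = 0.9956 K/W
L = R·k·A = 0.9956×0.0434×0.831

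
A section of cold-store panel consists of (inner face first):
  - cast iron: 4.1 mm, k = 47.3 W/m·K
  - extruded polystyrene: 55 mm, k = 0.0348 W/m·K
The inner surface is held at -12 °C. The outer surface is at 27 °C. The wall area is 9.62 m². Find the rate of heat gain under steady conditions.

Thermal resistances in series:
R_cast iron = L/(kA) = 0.0041/(47.3×9.62) = 9.01×10^-6 K/W
R_extruded polystyrene = L/(kA) = 0.055/(0.0348×9.62) = 0.1643 K/W
R_total = 0.1643 K/W
Q = ΔT / R_total = 39 / 0.1643

Q ≈ 237 W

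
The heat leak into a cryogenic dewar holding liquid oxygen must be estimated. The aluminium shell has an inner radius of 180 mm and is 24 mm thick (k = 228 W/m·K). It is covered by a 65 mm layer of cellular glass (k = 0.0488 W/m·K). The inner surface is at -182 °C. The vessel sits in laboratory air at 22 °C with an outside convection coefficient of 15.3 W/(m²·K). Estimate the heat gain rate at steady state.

Q ≈ 102 W

Each spherical layer contributes R = (1/r_i − 1/r_o)/(4πk):
R_aluminium shell = (1/0.18 − 1/0.204)/(4π×228) = 2.281×10^-4 K/W
R_cellular glass = (1/0.204 − 1/0.269)/(4π×0.0488) = 1.932 K/W
R_outer film = 1/(h·4πr_o²) = 1/(15.3×4π×0.269²) = 0.07188 K/W
R_total = 2.004 K/W
Q = ΔT/R_total = 204/2.004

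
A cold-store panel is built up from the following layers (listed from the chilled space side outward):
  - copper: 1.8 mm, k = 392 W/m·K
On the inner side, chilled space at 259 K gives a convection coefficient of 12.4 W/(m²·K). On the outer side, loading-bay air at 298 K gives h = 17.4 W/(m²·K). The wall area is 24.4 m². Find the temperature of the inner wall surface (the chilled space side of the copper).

Using the resistance-network approach (series):
R_inner film = 1/(h_i·A) = 1/(12.4×24.4) = 0.003305 K/W
R_copper = L/(kA) = 0.0018/(392×24.4) = 1.882×10^-7 K/W
R_outer film = 1/(h_o·A) = 1/(17.4×24.4) = 0.002355 K/W
R_total = 0.005661 K/W;  Q = ΔT/R_total = 39/0.005661 = 6890 W
T_interface = T_inner + Q·ΣR(inner→interface) = 259 + 6890×0.003305

T ≈ 282 K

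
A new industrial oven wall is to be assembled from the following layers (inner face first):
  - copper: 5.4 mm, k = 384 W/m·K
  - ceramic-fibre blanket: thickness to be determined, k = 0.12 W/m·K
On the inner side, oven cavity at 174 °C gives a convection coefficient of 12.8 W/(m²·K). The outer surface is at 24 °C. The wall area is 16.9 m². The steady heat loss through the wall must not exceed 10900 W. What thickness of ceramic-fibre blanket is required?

Model the wall as resistances in series:
R_inner film = 1/(h_i·A) = 1/(12.8×16.9) = 0.004623 K/W
R_copper = L/(kA) = 0.0054/(384×16.9) = 8.321×10^-7 K/W
Sum of the known resistances R_other = 0.004624 K/W
Required total resistance R_tot = ΔT/Q_allow = 150/10900 = 0.01376 K/W
R_ceramic-fibre blanket = R_tot − R_other = 0.009138 K/W
L = R·k·A = 0.009138×0.12×16.9

L ≈ 18.5 mm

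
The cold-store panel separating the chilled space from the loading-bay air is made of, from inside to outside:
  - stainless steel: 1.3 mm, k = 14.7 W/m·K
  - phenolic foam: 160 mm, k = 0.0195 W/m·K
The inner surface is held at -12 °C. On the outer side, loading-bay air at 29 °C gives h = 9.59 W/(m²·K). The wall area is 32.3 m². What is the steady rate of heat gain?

Q ≈ 159 W

Series thermal resistances:
R_stainless steel = L/(kA) = 0.0013/(14.7×32.3) = 2.738×10^-6 K/W
R_phenolic foam = L/(kA) = 0.16/(0.0195×32.3) = 0.254 K/W
R_outer film = 1/(h_o·A) = 1/(9.59×32.3) = 0.003228 K/W
R_total = 0.2573 K/W
Q = ΔT / R_total = 41 / 0.2573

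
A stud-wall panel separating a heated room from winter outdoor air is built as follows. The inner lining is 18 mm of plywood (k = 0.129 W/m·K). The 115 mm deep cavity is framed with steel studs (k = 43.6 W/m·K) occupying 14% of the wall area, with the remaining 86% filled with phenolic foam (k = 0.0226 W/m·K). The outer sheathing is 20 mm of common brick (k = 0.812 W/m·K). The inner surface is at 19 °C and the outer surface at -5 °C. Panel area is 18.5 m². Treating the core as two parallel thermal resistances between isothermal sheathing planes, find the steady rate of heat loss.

Sheathing layers in series; stud and cavity paths in parallel between them.
R_inner = 0.018/(0.129×18.5) = 0.007542 K/W
R_stud  = 0.115/(43.6×0.14×18.5) = 0.001018 K/W
R_cav   = 0.115/(0.0226×0.86×18.5) = 0.3198 K/W
1/R_core = 1/R_stud + 1/R_cav → R_core = 0.001015 K/W
R_outer = 0.02/(0.812×18.5) = 0.001331 K/W
R_total = 0.009889 K/W
Q = ΔT/R_total = 24/0.009889

Q ≈ 2430 W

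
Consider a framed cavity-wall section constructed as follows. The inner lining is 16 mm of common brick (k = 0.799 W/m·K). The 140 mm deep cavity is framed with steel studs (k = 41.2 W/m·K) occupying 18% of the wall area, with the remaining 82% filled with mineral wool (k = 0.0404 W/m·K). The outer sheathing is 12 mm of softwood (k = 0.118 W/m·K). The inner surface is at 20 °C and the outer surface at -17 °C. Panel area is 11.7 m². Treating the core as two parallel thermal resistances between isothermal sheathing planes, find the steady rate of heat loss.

Q ≈ 3080 W

Sheathing layers in series; stud and cavity paths in parallel between them.
R_inner = 0.016/(0.799×11.7) = 0.001712 K/W
R_stud  = 0.14/(41.2×0.18×11.7) = 0.001614 K/W
R_cav   = 0.14/(0.0404×0.82×11.7) = 0.3612 K/W
1/R_core = 1/R_stud + 1/R_cav → R_core = 0.001606 K/W
R_outer = 0.012/(0.118×11.7) = 0.008692 K/W
R_total = 0.01201 K/W
Q = ΔT/R_total = 37/0.01201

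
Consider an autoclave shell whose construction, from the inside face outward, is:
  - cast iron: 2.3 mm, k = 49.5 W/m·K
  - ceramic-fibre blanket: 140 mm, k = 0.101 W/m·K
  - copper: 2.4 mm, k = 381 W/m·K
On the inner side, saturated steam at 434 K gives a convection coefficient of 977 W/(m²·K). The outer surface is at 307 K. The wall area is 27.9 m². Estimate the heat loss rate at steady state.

Using the resistance-network approach (series):
R_inner film = 1/(h_i·A) = 1/(977×27.9) = 3.669×10^-5 K/W
R_cast iron = L/(kA) = 0.0023/(49.5×27.9) = 1.665×10^-6 K/W
R_ceramic-fibre blanket = L/(kA) = 0.14/(0.101×27.9) = 0.04968 K/W
R_copper = L/(kA) = 0.0024/(381×27.9) = 2.258×10^-7 K/W
R_total = 0.04972 K/W
Q = ΔT / R_total = 127 / 0.04972

Q ≈ 2550 W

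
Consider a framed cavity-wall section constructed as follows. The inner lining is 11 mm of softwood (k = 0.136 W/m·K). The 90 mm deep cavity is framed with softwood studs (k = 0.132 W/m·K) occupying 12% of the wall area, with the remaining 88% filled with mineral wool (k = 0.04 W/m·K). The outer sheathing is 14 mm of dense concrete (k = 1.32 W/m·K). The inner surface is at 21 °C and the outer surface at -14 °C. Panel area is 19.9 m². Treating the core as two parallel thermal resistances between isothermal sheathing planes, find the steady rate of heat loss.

Q ≈ 376 W

Sheathing layers in series; stud and cavity paths in parallel between them.
R_inner = 0.011/(0.136×19.9) = 0.004064 K/W
R_stud  = 0.09/(0.132×0.12×19.9) = 0.2855 K/W
R_cav   = 0.09/(0.04×0.88×19.9) = 0.1285 K/W
1/R_core = 1/R_stud + 1/R_cav → R_core = 0.08861 K/W
R_outer = 0.014/(1.32×19.9) = 5.33×10^-4 K/W
R_total = 0.09321 K/W
Q = ΔT/R_total = 35/0.09321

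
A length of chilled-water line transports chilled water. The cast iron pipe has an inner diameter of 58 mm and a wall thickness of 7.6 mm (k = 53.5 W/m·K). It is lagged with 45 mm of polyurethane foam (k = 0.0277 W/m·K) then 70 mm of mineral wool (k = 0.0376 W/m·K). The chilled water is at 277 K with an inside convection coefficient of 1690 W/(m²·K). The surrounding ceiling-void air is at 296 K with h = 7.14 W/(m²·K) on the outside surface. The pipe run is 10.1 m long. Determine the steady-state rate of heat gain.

Per-layer cylindrical resistances, series-summed:
R_inner film = 1/(h_i·2πr₁L) = 1/(1690×2π×0.029×10.1) = 3.215×10^-4 K/W
R_cast iron pipe wall = ln(36.6/29)/(2π×53.5×10.1) = 6.856×10^-5 K/W
R_polyurethane foam = ln(81.6/36.6)/(2π×0.0277×10.1) = 0.4561 K/W
R_mineral wool = ln(151.6/81.6)/(2π×0.0376×10.1) = 0.2596 K/W
R_outer film = 1/(h_o·2πr_oL) = 1/(7.14×2π×0.1516×10.1) = 0.01456 K/W
R_total = 0.7307 K/W
Q = ΔT/R_total = 19/0.7307

Q ≈ 26 W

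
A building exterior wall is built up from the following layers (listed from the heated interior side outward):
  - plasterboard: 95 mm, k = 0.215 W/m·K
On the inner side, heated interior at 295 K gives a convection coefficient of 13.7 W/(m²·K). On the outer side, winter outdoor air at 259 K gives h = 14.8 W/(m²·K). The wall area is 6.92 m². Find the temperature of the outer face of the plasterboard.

T ≈ 263 K

Series thermal resistances:
R_inner film = 1/(h_i·A) = 1/(13.7×6.92) = 0.01055 K/W
R_plasterboard = L/(kA) = 0.095/(0.215×6.92) = 0.06385 K/W
R_outer film = 1/(h_o·A) = 1/(14.8×6.92) = 0.009764 K/W
R_total = 0.08416 K/W;  Q = ΔT/R_total = 36/0.08416 = 427.7 W
T_interface = T_inner − Q·ΣR(inner→interface) = 295 − 428×0.0744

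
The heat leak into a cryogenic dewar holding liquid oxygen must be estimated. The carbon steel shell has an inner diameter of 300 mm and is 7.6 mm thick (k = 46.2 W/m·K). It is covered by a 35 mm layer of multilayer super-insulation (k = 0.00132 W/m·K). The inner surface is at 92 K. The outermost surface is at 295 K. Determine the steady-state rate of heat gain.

Q ≈ 2.92 W

Radial (spherical) resistances in series:
R_carbon steel shell = (1/0.15 − 1/0.1576)/(4π×46.2) = 5.538×10^-4 K/W
R_multilayer super-insulation = (1/0.1576 − 1/0.1926)/(4π×0.00132) = 69.51 K/W
R_total = 69.51 K/W
Q = ΔT/R_total = 203/69.51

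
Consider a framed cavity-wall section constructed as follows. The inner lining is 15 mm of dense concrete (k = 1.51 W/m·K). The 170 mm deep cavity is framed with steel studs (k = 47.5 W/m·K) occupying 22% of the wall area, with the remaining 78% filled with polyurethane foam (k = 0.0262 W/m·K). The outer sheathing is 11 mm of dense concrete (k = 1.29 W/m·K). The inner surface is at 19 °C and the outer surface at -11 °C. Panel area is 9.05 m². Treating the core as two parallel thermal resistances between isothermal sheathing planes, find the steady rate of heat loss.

Sheathing layers in series; stud and cavity paths in parallel between them.
R_inner = 0.015/(1.51×9.05) = 0.001098 K/W
R_stud  = 0.17/(47.5×0.22×9.05) = 0.001798 K/W
R_cav   = 0.17/(0.0262×0.78×9.05) = 0.9192 K/W
1/R_core = 1/R_stud + 1/R_cav → R_core = 0.001794 K/W
R_outer = 0.011/(1.29×9.05) = 9.422×10^-4 K/W
R_total = 0.003834 K/W
Q = ΔT/R_total = 30/0.003834

Q ≈ 7820 W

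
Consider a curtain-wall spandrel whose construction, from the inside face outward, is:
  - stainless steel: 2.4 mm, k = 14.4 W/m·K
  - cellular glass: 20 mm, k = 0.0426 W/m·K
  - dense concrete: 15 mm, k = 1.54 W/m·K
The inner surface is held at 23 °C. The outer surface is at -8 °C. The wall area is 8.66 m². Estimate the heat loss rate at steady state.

Using the resistance-network approach (series):
R_stainless steel = L/(kA) = 0.0024/(14.4×8.66) = 1.925×10^-5 K/W
R_cellular glass = L/(kA) = 0.02/(0.0426×8.66) = 0.05421 K/W
R_dense concrete = L/(kA) = 0.015/(1.54×8.66) = 0.001125 K/W
R_total = 0.05536 K/W
Q = ΔT / R_total = 31 / 0.05536

Q ≈ 560 W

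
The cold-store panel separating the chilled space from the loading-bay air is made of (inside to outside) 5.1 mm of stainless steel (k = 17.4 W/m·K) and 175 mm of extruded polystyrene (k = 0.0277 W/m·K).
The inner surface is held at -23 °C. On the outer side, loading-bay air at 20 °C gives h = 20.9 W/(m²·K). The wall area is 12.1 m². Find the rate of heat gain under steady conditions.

Series thermal resistances:
R_stainless steel = L/(kA) = 0.0051/(17.4×12.1) = 2.422×10^-5 K/W
R_extruded polystyrene = L/(kA) = 0.175/(0.0277×12.1) = 0.5221 K/W
R_outer film = 1/(h_o·A) = 1/(20.9×12.1) = 0.003954 K/W
R_total = 0.5261 K/W
Q = ΔT / R_total = 43 / 0.5261

Q ≈ 81.7 W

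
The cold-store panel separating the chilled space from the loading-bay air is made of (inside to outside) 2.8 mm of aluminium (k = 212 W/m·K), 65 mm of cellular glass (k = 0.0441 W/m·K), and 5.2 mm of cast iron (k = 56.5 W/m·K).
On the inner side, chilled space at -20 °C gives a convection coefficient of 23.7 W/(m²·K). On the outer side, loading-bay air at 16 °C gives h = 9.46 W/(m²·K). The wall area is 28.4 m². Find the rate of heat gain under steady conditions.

Model the wall as resistances in series:
R_inner film = 1/(h_i·A) = 1/(23.7×28.4) = 0.001486 K/W
R_aluminium = L/(kA) = 0.0028/(212×28.4) = 4.651×10^-7 K/W
R_cellular glass = L/(kA) = 0.065/(0.0441×28.4) = 0.0519 K/W
R_cast iron = L/(kA) = 0.0052/(56.5×28.4) = 3.241×10^-6 K/W
R_outer film = 1/(h_o·A) = 1/(9.46×28.4) = 0.003722 K/W
R_total = 0.05711 K/W
Q = ΔT / R_total = 36 / 0.05711

Q ≈ 630 W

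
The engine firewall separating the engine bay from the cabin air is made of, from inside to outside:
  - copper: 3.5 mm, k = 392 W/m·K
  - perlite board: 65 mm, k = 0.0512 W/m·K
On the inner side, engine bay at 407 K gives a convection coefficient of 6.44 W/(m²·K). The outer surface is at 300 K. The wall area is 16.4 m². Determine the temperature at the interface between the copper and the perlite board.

T ≈ 395 K

Model the wall as resistances in series:
R_inner film = 1/(h_i·A) = 1/(6.44×16.4) = 0.009468 K/W
R_copper = L/(kA) = 0.0035/(392×16.4) = 5.444×10^-7 K/W
R_perlite board = L/(kA) = 0.065/(0.0512×16.4) = 0.07741 K/W
R_total = 0.08688 K/W;  Q = ΔT/R_total = 107/0.08688 = 1232 W
T_interface = T_inner − Q·ΣR(inner→interface) = 407 − 1230×0.009469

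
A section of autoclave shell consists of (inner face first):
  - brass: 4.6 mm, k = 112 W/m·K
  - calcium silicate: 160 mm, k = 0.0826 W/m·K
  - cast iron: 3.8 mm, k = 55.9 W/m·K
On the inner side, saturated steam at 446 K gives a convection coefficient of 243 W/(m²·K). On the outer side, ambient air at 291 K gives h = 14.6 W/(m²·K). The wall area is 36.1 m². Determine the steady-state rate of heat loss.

Q ≈ 2780 W

Model the wall as resistances in series:
R_inner film = 1/(h_i·A) = 1/(243×36.1) = 1.14×10^-4 K/W
R_brass = L/(kA) = 0.0046/(112×36.1) = 1.138×10^-6 K/W
R_calcium silicate = L/(kA) = 0.16/(0.0826×36.1) = 0.05366 K/W
R_cast iron = L/(kA) = 0.0038/(55.9×36.1) = 1.883×10^-6 K/W
R_outer film = 1/(h_o·A) = 1/(14.6×36.1) = 0.001897 K/W
R_total = 0.05567 K/W
Q = ΔT / R_total = 155 / 0.05567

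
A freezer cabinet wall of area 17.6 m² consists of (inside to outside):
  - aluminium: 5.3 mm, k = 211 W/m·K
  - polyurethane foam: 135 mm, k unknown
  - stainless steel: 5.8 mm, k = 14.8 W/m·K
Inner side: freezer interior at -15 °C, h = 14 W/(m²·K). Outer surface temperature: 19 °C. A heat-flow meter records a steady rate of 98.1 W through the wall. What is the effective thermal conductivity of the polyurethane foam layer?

Thermal resistances in series:
R_inner film = 1/(h_i·A) = 1/(14×17.6) = 0.004058 K/W
R_aluminium = L/(kA) = 0.0053/(211×17.6) = 1.427×10^-6 K/W
R_stainless steel = L/(kA) = 0.0058/(14.8×17.6) = 2.227×10^-5 K/W
Sum of known resistances R_other = 0.004082 K/W
Total R = ΔT/Q = 34/98.1 = 0.3466 K/W
R_polyurethane foam = R_total − R_other = 0.3425 K/W
k = L/(R·A) = 0.135/(0.3425×17.6)

k ≈ 0.0224 W/(m·K)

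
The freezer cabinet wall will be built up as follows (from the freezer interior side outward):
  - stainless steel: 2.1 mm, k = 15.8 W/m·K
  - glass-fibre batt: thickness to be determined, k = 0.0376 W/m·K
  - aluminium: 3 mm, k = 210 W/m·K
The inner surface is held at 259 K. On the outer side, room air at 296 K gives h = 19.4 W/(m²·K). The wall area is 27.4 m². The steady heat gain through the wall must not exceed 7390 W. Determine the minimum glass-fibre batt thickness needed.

Model the wall as resistances in series:
R_stainless steel = L/(kA) = 0.0021/(15.8×27.4) = 4.851×10^-6 K/W
R_aluminium = L/(kA) = 0.003/(210×27.4) = 5.214×10^-7 K/W
R_outer film = 1/(h_o·A) = 1/(19.4×27.4) = 0.001881 K/W
Sum of the known resistances R_other = 0.001887 K/W
Required total resistance R_tot = ΔT/Q_allow = 37/7390 = 0.005007 K/W
R_glass-fibre batt = R_tot − R_other = 0.00312 K/W
L = R·k·A = 0.00312×0.0376×27.4

L ≈ 3.21 mm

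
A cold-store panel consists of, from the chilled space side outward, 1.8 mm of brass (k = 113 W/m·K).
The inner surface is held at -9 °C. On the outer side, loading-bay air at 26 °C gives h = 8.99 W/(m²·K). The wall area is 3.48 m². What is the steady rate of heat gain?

Q ≈ 1090 W

Treating each layer as a thermal resistance in series:
R_brass = L/(kA) = 0.0018/(113×3.48) = 4.577×10^-6 K/W
R_outer film = 1/(h_o·A) = 1/(8.99×3.48) = 0.03196 K/W
R_total = 0.03197 K/W
Q = ΔT / R_total = 35 / 0.03197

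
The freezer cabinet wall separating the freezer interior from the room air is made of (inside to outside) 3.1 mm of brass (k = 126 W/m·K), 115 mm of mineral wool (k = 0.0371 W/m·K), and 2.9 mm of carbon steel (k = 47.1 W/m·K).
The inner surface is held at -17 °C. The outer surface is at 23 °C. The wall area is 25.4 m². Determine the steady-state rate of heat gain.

Q ≈ 328 W

Treating each layer as a thermal resistance in series:
R_brass = L/(kA) = 0.0031/(126×25.4) = 9.686×10^-7 K/W
R_mineral wool = L/(kA) = 0.115/(0.0371×25.4) = 0.122 K/W
R_carbon steel = L/(kA) = 0.0029/(47.1×25.4) = 2.424×10^-6 K/W
R_total = 0.122 K/W
Q = ΔT / R_total = 40 / 0.122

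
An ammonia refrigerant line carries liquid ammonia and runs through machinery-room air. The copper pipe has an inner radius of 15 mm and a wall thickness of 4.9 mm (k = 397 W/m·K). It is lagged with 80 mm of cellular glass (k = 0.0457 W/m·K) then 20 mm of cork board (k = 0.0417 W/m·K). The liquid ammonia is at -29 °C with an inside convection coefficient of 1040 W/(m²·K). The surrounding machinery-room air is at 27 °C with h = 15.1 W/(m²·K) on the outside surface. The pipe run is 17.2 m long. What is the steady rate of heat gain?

Per-layer cylindrical resistances, series-summed:
R_inner film = 1/(h_i·2πr₁L) = 1/(1040×2π×0.015×17.2) = 5.932×10^-4 K/W
R_copper pipe wall = ln(19.9/15)/(2π×397×17.2) = 6.588×10^-6 K/W
R_cellular glass = ln(99.9/19.9)/(2π×0.0457×17.2) = 0.3267 K/W
R_cork board = ln(119.9/99.9)/(2π×0.0417×17.2) = 0.04049 K/W
R_outer film = 1/(h_o·2πr_oL) = 1/(15.1×2π×0.1199×17.2) = 0.005111 K/W
R_total = 0.3729 K/W
Q = ΔT/R_total = 56/0.3729

Q ≈ 150 W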